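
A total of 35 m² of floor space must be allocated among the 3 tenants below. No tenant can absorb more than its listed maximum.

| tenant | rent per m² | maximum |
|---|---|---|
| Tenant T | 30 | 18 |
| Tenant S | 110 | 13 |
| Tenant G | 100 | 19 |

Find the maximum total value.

3420

Rank by rent per m²: Tenant S 110 > Tenant G 100 > Tenant T 30.
Tenant S takes 13 to reach its cap of 13 → 22 left.
Tenant G: +19 to 19 (cap) → 3 left.
Tenant T: +3 (room for 18) → 3. Pool exhausted.
Total = 30×3 + 110×13 + 100×19 = 3420.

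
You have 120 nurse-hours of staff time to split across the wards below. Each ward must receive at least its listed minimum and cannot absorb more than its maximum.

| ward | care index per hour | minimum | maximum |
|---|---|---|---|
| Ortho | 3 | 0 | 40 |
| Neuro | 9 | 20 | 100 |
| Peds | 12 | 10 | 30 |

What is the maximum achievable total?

1170

Meeting every minimum uses 0+20+10 = 30 nurse-hours, leaving 90.
Highest care index per hour first: Peds 12 > Neuro 9 > Ortho 3.
Peds: +20 to 30 (cap) — 70 left.
Neuro has room for 80 more but only 70 remain, so it gets 90.
Total = 9×90 + 12×30 = 1170.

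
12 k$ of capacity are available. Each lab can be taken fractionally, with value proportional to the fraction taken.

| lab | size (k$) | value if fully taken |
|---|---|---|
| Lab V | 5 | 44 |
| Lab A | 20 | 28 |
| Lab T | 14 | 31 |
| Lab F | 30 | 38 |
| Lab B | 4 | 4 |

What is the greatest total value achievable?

Sort by value density: Lab V 44/5≈8.8, Lab T 31/14≈2.21, Lab A 28/20≈1.4, Lab F 38/30≈1.27, Lab B 4/4≈1.
Lab V: take in full, 5 k$ for value 44 — 7 left.
Fill the last 7 k$ with part of Lab T: 7/14 of it earns 15.5.
Total value = 59.5.

59.5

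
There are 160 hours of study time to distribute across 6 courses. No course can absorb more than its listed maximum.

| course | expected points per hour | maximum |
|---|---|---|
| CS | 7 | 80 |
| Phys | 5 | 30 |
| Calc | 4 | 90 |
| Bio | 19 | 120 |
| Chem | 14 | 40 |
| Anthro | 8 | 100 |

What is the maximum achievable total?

2840

Highest expected points per hour first: Bio 19 > Chem 14 > Anthro 8 > CS 7 > Phys 5 > Calc 4.
Bio: +120 to 120 (cap) → 40 left.
Chem: +40 to 40 (cap) → 0 left.
Total = 19×120 + 14×40 = 2840.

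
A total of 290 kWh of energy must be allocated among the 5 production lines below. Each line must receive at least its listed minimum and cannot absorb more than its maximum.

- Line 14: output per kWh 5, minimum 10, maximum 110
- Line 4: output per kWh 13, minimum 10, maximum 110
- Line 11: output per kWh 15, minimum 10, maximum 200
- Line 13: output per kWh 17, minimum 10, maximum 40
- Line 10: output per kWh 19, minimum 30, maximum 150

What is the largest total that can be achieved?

Meeting every minimum uses 10+10+10+10+30 = 70 kWh, leaving 220.
Rank by output per kWh: Line 10 19 > Line 13 17 > Line 11 15 > Line 4 13 > Line 14 5.
Line 10: +120 to 150 (cap) — 100 left.
Line 13 takes 30 more to reach its cap of 40 — 70 left.
Only 70 left; Line 11 takes them to reach 80.
Total = 5×10 + 13×10 + 15×80 + 17×40 + 19×150 = 4910.

4910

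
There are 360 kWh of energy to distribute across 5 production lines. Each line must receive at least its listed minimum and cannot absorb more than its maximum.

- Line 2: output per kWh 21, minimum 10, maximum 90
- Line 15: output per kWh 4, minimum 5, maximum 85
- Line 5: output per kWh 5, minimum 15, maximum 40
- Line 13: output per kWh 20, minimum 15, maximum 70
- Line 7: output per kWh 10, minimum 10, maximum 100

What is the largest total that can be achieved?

4730

Meeting every minimum uses 10+5+15+15+10 = 55 kWh, leaving 305.
Order the production lines by output per kWh: Line 2 21 > Line 13 20 > Line 7 10 > Line 5 5 > Line 15 4.
Line 2 takes 80 more to reach its cap of 90 → 225 left.
Line 13 takes 55 more to reach its cap of 70 → 170 left.
Line 7 takes 90 more to reach its cap of 100 → 80 left.
Line 5 takes 25 more to reach its cap of 40 → 55 left.
Line 15 has room for 80 more but only 55 remain, so it gets 60.
Total = 21×90 + 4×60 + 5×40 + 20×70 + 10×100 = 4730.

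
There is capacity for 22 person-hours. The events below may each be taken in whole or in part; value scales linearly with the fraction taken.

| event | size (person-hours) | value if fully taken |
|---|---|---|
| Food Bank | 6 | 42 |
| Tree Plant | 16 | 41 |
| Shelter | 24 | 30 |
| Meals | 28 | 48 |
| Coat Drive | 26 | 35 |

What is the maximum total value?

Rank by value-to-size ratio: Food Bank 42/6≈7, Tree Plant 41/16≈2.56, Meals 48/28≈1.71, Coat Drive 35/26≈1.35, Shelter 30/24≈1.25.
Take all of Food Bank (6 person-hours, value 42) → 16 person-hours left.
Take all of Tree Plant (16 person-hours, value 41) → 0 person-hours left.
Total value = 83.

83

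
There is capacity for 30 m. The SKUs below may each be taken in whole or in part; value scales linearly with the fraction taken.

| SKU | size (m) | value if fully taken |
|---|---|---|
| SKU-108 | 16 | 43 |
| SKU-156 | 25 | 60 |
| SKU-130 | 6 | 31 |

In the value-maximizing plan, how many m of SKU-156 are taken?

8

Sort by value density: SKU-130 31/6≈5.17, SKU-108 43/16≈2.69, SKU-156 60/25≈2.4.
Take all of SKU-130 (6 m, value 31) — 24 m left.
All 16 m of SKU-108 fit (value 43) — 8 remain.
Fill the last 8 m with part of SKU-156: 8/25 of it earns 19.2.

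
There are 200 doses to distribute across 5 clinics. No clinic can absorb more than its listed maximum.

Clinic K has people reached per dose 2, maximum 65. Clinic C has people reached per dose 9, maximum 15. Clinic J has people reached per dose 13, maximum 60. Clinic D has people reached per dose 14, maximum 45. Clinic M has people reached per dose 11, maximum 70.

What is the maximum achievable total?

Order the clinics by people reached per dose: Clinic D 14 > Clinic J 13 > Clinic M 11 > Clinic C 9 > Clinic K 2.
Clinic D takes 45 to reach its cap of 45 → 155 left.
Give Clinic J 60 to hit its cap of 60 → 95 left.
Give Clinic M 70 to hit its cap of 70 → 25 left.
Clinic C takes 15 to reach its cap of 15 → 10 left.
Only 10 left; Clinic K takes them to reach 10.
Total = 2×10 + 9×15 + 13×60 + 14×45 + 11×70 = 2335.

2335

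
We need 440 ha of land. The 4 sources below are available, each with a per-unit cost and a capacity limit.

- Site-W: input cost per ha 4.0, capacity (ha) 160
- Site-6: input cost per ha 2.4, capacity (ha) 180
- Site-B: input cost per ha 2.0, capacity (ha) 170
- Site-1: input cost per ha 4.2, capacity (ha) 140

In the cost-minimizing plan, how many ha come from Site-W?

90

Fill from the cheapest source first.
Site-B (2.0): use full 170 ; 270 ha to go.
Take 180 from Site-6 at 2.4 ; need 90 more.
Site-W (4.0): take the remaining 90 ; done.
Site-1: unused.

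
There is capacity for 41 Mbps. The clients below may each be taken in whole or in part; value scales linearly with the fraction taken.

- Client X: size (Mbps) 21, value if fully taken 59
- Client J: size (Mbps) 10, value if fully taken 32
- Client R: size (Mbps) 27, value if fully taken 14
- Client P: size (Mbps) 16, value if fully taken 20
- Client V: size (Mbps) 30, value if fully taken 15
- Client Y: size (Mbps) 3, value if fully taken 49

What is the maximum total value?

Rank by value-to-size ratio: Client Y 49/3≈16.3, Client J 32/10≈3.2, Client X 59/21≈2.81, Client P 20/16≈1.25, Client R 14/27≈0.519, Client V 15/30≈0.5.
Take all of Client Y (3 Mbps, value 49) → 38 Mbps left.
All 10 Mbps of Client J fit (value 32) → 28 remain.
Take all of Client X (21 Mbps, value 59) → 7 Mbps left.
Only 7 Mbps remain; take 7/16 of Client P for value 20×7/16 = 8.75.
Total value = 148.75.

148.75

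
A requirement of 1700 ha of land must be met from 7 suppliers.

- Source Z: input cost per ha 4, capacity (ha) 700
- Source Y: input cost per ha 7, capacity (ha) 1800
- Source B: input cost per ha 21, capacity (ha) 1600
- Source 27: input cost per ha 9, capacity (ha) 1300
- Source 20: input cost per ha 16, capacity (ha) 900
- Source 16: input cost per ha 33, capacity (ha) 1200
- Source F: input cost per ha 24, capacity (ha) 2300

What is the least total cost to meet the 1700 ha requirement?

Fill from the cheapest supplier first.
Source Z (4): use full 700 → 1000 ha to go.
Take 1000 from Source Y at 7 to finish.
Source 27, Source 20, Source B, Source F, Source 16: unused.
Cost = 700×4 + 1000×7 = 9800.

9800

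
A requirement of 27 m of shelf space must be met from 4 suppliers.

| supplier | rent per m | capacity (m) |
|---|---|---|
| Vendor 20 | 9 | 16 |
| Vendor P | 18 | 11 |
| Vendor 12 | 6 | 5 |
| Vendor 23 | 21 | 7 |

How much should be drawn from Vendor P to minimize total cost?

Use suppliers in increasing cost order.
Vendor 12 (6): use full 5 ; 22 m to go.
Take 16 from Vendor 20 at 9 ; need 6 more.
Vendor P (18): take the remaining 6 ; done.
Vendor 23: unused.

6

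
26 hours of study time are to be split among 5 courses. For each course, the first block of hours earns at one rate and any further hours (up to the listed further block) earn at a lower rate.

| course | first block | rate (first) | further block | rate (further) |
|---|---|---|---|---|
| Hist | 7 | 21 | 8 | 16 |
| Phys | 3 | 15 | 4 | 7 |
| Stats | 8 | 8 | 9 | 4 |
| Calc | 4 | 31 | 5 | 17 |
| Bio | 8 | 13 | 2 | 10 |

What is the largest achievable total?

514

Rank every tier by rate: Calc/T1 31 > Hist/T1 21 > Calc/T2 17 > Hist/T2 16 > Phys/T1 15 > Bio/T1 13 > Bio/T2 10 > Stats/T1 8 > Phys/T2 7 > Stats/T2 4.
Fill Calc T1 block (4 at 31) ; 22 left.
Hist/T1 (21): +7 ; 15 left.
Calc T2 at 17: fill all 5 ; 10 left.
Hist/T2 (16): +8 ; 2 left.
Phys T1 at 15: only 2 left, fill 2.
Total = 31×4 + 21×7 + 17×5 + 16×8 + 15×2 = 514.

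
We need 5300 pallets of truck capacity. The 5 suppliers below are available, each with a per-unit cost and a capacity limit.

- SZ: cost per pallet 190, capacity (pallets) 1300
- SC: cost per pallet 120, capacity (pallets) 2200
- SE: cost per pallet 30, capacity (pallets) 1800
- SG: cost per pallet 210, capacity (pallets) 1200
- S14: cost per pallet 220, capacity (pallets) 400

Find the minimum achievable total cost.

Cheapest first:
SE (30): use full 1800 ; 3500 pallets to go.
Take 2200 from SC at 120 ; need 1300 more.
Take 1300 from SZ at 190 ; need 0 more.
SG, S14: unused.
Cost = 1800×30 + 2200×120 + 1300×190 = 565000.

565000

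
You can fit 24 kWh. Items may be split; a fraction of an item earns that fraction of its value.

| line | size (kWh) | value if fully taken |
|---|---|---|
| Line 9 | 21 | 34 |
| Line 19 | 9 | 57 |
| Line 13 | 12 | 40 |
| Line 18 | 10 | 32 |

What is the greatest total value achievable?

Sort by value density: Line 19 57/9≈6.33, Line 13 40/12≈3.33, Line 18 32/10≈3.2, Line 9 34/21≈1.62.
Line 19: take in full, 9 kWh for value 57 — 15 left.
All 12 kWh of Line 13 fit (value 40) — 3 remain.
Fill the last 3 kWh with part of Line 18: 3/10 of it earns 9.6.
Total value = 106.6.

106.6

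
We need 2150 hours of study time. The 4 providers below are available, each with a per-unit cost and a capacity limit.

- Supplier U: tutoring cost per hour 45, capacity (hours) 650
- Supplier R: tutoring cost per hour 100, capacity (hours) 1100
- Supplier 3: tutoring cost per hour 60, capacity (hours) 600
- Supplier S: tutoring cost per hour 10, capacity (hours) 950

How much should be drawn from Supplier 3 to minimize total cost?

550

Use providers in increasing cost order.
Take 950 from Supplier S at 10 — need 1200 more.
Take 650 from Supplier U at 45 — need 550 more.
Supplier 3 at 60: take 550 of its 600 — requirement met.
Supplier R: unused.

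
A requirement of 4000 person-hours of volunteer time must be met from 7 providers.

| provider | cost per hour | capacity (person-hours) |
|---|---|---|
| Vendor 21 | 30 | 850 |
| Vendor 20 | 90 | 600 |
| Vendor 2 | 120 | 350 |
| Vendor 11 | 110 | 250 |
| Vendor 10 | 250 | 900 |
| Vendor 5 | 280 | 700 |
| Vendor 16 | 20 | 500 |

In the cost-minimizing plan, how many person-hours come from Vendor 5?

Use providers in increasing cost order.
Vendor 16 (20): use full 500 → 3500 person-hours to go.
Vendor 21 at 30: take all 850 person-hours → 2650 still needed.
Take 600 from Vendor 20 at 90 → need 2050 more.
Vendor 11 (110): use full 250 → 1800 person-hours to go.
Vendor 2 (120): use full 350 → 1450 person-hours to go.
Vendor 10 at 250: take all 900 person-hours → 550 still needed.
Take 550 from Vendor 5 at 280 to finish.

550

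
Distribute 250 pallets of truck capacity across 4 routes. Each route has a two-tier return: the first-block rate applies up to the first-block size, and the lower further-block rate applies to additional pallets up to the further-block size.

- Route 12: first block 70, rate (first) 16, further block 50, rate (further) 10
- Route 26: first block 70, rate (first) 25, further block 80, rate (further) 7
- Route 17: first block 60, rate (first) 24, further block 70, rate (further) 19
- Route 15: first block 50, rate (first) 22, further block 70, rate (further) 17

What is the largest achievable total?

5620

Rank every tier by rate: Route 26/first 25 > Route 17/first 24 > Route 15/first 22 > Route 17/second 19 > Route 15/second 17 > Route 12/first 16 > Route 12/second 10 > Route 26/second 7.
Fill Route 26 first block (70 at 25) — 180 left.
Fill Route 17 first block (60 at 24) — 120 left.
Route 15 first at 22: fill all 50 — 70 left.
Route 17 second at 19: fill all 70 — 0 left.
Total = 25×70 + 24×60 + 22×50 + 19×70 = 5620.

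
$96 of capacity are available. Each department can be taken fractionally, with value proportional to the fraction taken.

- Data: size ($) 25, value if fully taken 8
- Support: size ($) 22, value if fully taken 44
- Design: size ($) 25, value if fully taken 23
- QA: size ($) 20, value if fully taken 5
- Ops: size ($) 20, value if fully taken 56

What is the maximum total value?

Sort by value density: Ops 56/20≈2.8, Support 44/22≈2, Design 23/25≈0.92, Data 8/25≈0.32, QA 5/20≈0.25.
All 20 $ of Ops fit (value 56) ; 76 remain.
Support: take in full, 22 $ for value 44 ; 54 left.
Take all of Design (25 $, value 23) ; 29 $ left.
All 25 $ of Data fit (value 8) ; 4 remain.
Fill the last 4 $ with part of QA: 4/20 of it earns 1.
Total value = 132.

132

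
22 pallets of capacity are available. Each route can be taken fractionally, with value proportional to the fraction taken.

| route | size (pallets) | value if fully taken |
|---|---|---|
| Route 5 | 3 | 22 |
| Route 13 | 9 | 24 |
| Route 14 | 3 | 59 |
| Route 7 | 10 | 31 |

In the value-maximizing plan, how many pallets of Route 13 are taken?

6

Rank by value-to-size ratio: Route 14 59/3≈19.7, Route 5 22/3≈7.33, Route 7 31/10≈3.1, Route 13 24/9≈2.67.
All 3 pallets of Route 14 fit (value 59) → 19 remain.
Take all of Route 5 (3 pallets, value 22) → 16 pallets left.
All 10 pallets of Route 7 fit (value 31) → 6 remain.
Fill the last 6 pallets with part of Route 13: 6/9 of it earns 16.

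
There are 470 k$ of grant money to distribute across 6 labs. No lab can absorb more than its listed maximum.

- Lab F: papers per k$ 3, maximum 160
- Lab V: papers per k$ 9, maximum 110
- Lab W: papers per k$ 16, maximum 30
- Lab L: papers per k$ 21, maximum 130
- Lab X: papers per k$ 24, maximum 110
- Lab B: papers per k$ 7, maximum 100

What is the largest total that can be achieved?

7470

Highest papers per k$ first: Lab X 24 > Lab L 21 > Lab W 16 > Lab V 9 > Lab B 7 > Lab F 3.
Lab X takes 110 to reach its cap of 110 — 360 left.
Give Lab L 130 to hit its cap of 130 — 230 left.
Lab W: +30 to 30 (cap) — 200 left.
Give Lab V 110 to hit its cap of 110 — 90 left.
Only 90 left; Lab B takes them to reach 90.
Total = 9×110 + 16×30 + 21×130 + 24×110 + 7×90 = 7470.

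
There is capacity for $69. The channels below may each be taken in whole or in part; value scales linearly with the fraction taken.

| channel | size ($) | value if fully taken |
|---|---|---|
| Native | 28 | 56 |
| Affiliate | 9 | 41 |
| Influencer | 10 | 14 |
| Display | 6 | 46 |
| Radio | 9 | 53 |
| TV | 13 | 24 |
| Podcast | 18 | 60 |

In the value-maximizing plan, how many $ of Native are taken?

27

Sort by value density: Display 46/6≈7.67, Radio 53/9≈5.89, Affiliate 41/9≈4.56, Podcast 60/18≈3.33, Native 56/28≈2, TV 24/13≈1.85, Influencer 14/10≈1.4.
Take all of Display (6 $, value 46) ; 63 $ left.
Take all of Radio (9 $, value 53) ; 54 $ left.
Affiliate: take in full, 9 $ for value 41 ; 45 left.
Podcast: take in full, 18 $ for value 60 ; 27 left.
Fill the last 27 $ with part of Native: 27/28 of it earns 54.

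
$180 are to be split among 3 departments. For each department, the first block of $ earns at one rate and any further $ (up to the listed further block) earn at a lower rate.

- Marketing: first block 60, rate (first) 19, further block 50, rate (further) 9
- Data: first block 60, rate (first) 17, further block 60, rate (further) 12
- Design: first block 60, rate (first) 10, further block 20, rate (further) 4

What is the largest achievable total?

Rank every tier by rate: Marketing/tier1 19 > Data/tier1 17 > Data/tier2 12 > Design/tier1 10 > Marketing/tier2 9 > Design/tier2 4.
Marketing tier1 at 19: fill all 60 — 120 left.
Fill Data tier1 block (60 at 17) — 60 left.
Fill Data tier2 block (60 at 12) — 0 left.
Total = 19×60 + 17×60 + 12×60 = 2880.

2880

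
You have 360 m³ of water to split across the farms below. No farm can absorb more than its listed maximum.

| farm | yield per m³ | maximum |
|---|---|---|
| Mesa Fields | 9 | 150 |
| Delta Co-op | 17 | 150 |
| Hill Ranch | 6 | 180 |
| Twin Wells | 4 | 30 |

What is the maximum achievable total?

4260

Order the farms by yield per m³: Delta Co-op 17 > Mesa Fields 9 > Hill Ranch 6 > Twin Wells 4.
Give Delta Co-op 150 to hit its cap of 150 — 210 left.
Give Mesa Fields 150 to hit its cap of 150 — 60 left.
Only 60 left; Hill Ranch takes them to reach 60.
Total = 9×150 + 17×150 + 6×60 = 4260.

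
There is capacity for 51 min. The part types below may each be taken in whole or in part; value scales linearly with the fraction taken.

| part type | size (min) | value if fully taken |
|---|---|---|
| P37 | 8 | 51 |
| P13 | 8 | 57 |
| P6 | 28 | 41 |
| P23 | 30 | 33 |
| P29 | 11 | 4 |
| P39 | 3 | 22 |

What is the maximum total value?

175.4

Sort by value density: P39 22/3≈7.33, P13 57/8≈7.12, P37 51/8≈6.38, P6 41/28≈1.46, P23 33/30≈1.1, P29 4/11≈0.364.
Take all of P39 (3 min, value 22) — 48 min left.
All 8 min of P13 fit (value 57) — 40 remain.
Take all of P37 (8 min, value 51) — 32 min left.
P6: take in full, 28 min for value 41 — 4 left.
Only 4 min remain; take 4/30 of P23 for value 33×4/30 = 4.4.
Total value = 175.4.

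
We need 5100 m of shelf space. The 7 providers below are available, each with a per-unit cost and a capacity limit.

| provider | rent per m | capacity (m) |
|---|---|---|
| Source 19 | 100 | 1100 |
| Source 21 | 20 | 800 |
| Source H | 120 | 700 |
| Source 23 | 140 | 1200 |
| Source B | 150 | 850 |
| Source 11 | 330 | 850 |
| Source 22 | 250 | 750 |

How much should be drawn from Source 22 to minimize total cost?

Use providers in increasing cost order.
Source 21 (20): use full 800 → 4300 m to go.
Take 1100 from Source 19 at 100 → need 3200 more.
Source H at 120: take all 700 m → 2500 still needed.
Source 23 (140): use full 1200 → 1300 m to go.
Source B (150): use full 850 → 450 m to go.
Source 22 at 250: take 450 of its 750 → requirement met.
Source 11: unused.

450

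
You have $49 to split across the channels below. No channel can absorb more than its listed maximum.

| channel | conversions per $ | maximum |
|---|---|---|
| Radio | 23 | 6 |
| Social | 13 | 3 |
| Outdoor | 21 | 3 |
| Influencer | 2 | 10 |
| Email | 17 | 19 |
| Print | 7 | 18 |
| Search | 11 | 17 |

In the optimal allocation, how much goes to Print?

1

Highest conversions per $ first: Radio 23 > Outdoor 21 > Email 17 > Social 13 > Search 11 > Print 7 > Influencer 2.
Give Radio 6 to hit its cap of 6 → 43 left.
Outdoor takes 3 to reach its cap of 3 → 40 left.
Give Email 19 to hit its cap of 19 → 21 left.
Social: +3 to 3 (cap) → 18 left.
Search: +17 to 17 (cap) → 1 left.
Print: +1 (room for 18) → 1. Pool exhausted.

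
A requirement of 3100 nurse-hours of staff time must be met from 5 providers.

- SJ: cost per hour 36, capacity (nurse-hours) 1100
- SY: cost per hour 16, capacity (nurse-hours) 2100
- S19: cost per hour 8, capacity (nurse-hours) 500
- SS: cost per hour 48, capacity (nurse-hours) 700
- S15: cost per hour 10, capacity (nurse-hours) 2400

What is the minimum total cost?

Cheapest first:
S19 (8): use full 500 ; 2600 nurse-hours to go.
S15 (10): use full 2400 ; 200 nurse-hours to go.
Take 200 from SY at 16 to finish.
SJ, SS: unused.
Cost = 500×8 + 2400×10 + 200×16 = 31200.

31200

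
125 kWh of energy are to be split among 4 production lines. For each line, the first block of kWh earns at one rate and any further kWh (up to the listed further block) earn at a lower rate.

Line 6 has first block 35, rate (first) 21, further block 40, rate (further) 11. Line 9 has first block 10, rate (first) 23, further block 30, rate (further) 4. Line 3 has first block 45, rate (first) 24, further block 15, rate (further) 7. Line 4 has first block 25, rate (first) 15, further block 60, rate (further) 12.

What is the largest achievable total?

2540

Order all 8 blocks by rate: Line 3/T1 24 > Line 9/T1 23 > Line 6/T1 21 > Line 4/T1 15 > Line 4/T2 12 > Line 6/T2 11 > Line 3/T2 7 > Line 9/T2 4.
Line 3/T1 (24): +45 — 80 left.
Line 9/T1 (23): +10 — 70 left.
Line 6 T1 at 21: fill all 35 — 35 left.
Fill Line 4 T1 block (25 at 15) — 10 left.
Line 4/T2: +10 of 60 at 12; pool empty.
Total = 24×45 + 23×10 + 21×35 + 15×25 + 12×10 = 2540.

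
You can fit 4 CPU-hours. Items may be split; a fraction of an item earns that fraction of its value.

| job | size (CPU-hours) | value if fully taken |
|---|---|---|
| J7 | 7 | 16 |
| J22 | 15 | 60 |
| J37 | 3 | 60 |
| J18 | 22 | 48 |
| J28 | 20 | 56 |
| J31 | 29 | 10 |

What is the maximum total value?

Rank by value-to-size ratio: J37 60/3≈20, J22 60/15≈4, J28 56/20≈2.8, J7 16/7≈2.29, J18 48/22≈2.18, J31 10/29≈0.345.
All 3 CPU-hours of J37 fit (value 60) — 1 remain.
Fill the last 1 CPU-hours with part of J22: 1/15 of it earns 4.
Total value = 64.

64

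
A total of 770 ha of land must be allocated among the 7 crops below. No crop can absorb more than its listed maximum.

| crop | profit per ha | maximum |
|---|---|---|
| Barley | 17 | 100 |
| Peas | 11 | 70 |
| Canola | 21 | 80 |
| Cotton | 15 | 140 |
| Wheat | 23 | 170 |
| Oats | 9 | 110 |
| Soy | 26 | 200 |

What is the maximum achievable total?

15450

Order the crops by profit per ha: Soy 26 > Wheat 23 > Canola 21 > Barley 17 > Cotton 15 > Peas 11 > Oats 9.
Soy: +200 to 200 (cap) ; 570 left.
Wheat: +170 to 170 (cap) ; 400 left.
Canola takes 80 to reach its cap of 80 ; 320 left.
Give Barley 100 to hit its cap of 100 ; 220 left.
Give Cotton 140 to hit its cap of 140 ; 80 left.
Peas: +70 to 70 (cap) ; 10 left.
Oats has room for 110 but only 10 remain, so it gets 10.
Total = 17×100 + 11×70 + 21×80 + 15×140 + 23×170 + 9×10 + 26×200 = 15450.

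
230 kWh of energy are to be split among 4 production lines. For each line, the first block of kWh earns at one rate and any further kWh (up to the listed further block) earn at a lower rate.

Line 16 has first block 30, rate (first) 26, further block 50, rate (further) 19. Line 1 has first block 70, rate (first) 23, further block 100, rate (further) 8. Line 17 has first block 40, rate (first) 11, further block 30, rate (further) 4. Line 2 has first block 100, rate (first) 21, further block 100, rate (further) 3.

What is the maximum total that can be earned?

5060

Rank every tier by rate: Line 16/tier1 26 > Line 1/tier1 23 > Line 2/tier1 21 > Line 16/tier2 19 > Line 17/tier1 11 > Line 1/tier2 8 > Line 17/tier2 4 > Line 2/tier2 3.
Line 16/tier1 (26): +30 ; 200 left.
Line 1/tier1 (23): +70 ; 130 left.
Line 2/tier1 (21): +100 ; 30 left.
Line 16/tier2: +30 of 50 at 19; pool empty.
Total = 26×30 + 23×70 + 21×100 + 19×30 = 5060.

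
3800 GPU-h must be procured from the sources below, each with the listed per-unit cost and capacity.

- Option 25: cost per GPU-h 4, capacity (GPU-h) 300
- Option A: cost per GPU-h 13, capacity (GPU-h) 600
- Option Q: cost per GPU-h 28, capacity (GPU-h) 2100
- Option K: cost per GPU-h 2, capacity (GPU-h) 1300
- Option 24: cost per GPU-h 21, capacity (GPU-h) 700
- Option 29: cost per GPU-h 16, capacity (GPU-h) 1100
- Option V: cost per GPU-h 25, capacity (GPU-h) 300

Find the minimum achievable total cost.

39700

Use sources in increasing cost order.
Option K at 2: take all 1300 GPU-h — 2500 still needed.
Option 25 (4): use full 300 — 2200 GPU-h to go.
Take 600 from Option A at 13 — need 1600 more.
Take 1100 from Option 29 at 16 — need 500 more.
Option 24 at 21: take 500 of its 700 — requirement met.
Option V, Option Q: unused.
Cost = 1300×2 + 300×4 + 600×13 + 1100×16 + 500×21 = 39700.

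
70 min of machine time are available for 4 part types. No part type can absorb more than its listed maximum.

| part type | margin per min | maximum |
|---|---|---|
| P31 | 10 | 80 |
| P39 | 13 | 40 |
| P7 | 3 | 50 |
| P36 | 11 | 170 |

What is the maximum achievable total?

850

Rank by margin per min: P39 13 > P36 11 > P31 10 > P7 3.
Give P39 40 to hit its cap of 40 — 30 left.
P36: +30 (room for 170) → 30. Pool exhausted.
Total = 13×40 + 11×30 = 850.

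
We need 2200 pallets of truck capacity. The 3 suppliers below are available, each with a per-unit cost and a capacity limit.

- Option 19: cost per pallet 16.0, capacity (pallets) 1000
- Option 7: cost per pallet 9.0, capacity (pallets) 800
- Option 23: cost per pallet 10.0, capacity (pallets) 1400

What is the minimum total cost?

21200

Use suppliers in increasing cost order.
Option 7 at 9.0: take all 800 pallets ; 1400 still needed.
Option 23 (10.0): use full 1400 ; 0 pallets to go.
Option 19: unused.
Cost = 800×9.0 + 1400×10.0 = 21200.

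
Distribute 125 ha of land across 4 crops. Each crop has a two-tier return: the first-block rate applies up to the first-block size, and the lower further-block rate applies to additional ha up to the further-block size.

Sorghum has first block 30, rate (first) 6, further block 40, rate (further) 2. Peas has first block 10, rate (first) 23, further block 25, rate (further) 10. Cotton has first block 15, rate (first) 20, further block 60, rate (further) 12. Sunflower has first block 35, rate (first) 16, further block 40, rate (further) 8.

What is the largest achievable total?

1860

Treat each block as its own option and order by rate: Peas/first 23 > Cotton/first 20 > Sunflower/first 16 > Cotton/second 12 > Peas/second 10 > Sunflower/second 8 > Sorghum/first 6 > Sorghum/second 2.
Fill Peas first block (10 at 23) ; 115 left.
Cotton/first (20): +15 ; 100 left.
Fill Sunflower first block (35 at 16) ; 65 left.
Cotton second at 12: fill all 60 ; 5 left.
Peas/second: +5 of 25 at 10; pool empty.
Total = 23×10 + 20×15 + 16×35 + 12×60 + 10×5 = 1860.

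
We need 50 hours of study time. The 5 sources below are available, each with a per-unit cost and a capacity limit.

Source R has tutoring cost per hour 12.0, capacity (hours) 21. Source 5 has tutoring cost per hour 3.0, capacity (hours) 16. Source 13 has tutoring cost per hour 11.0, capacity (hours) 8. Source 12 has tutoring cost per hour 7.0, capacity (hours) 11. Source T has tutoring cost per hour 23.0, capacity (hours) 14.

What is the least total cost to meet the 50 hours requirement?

Fill from the cheapest source first.
Source 5 at 3.0: take all 16 hours ; 34 still needed.
Take 11 from Source 12 at 7.0 ; need 23 more.
Source 13 (11.0): use full 8 ; 15 hours to go.
Take 15 from Source R at 12.0 to finish.
Source T: unused.
Cost = 16×3.0 + 11×7.0 + 8×11.0 + 15×12.0 = 393.

393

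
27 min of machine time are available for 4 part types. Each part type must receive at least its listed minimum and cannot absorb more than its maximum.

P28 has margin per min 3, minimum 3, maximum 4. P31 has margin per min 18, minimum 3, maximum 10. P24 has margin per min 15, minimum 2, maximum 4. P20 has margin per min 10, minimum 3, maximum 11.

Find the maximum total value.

349

Meeting every minimum uses 3+3+2+3 = 11 min, leaving 16.
Highest margin per min first: P31 18 > P24 15 > P20 10 > P28 3.
P31 takes 7 more to reach its cap of 10 → 9 left.
P24: +2 to 4 (cap) → 7 left.
Only 7 left; P20 takes them to reach 10.
Total = 3×3 + 18×10 + 15×4 + 10×10 = 349.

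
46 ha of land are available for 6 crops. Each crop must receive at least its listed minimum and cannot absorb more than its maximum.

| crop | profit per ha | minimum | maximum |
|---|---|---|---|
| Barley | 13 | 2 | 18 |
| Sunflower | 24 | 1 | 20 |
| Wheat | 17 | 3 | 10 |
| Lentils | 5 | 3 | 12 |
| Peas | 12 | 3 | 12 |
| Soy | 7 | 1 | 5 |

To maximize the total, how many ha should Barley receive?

Meeting every minimum uses 2+1+3+3+3+1 = 13 ha, leaving 33.
Highest profit per ha first: Sunflower 24 > Wheat 17 > Barley 13 > Peas 12 > Soy 7 > Lentils 5.
Give Sunflower 19 more to hit its cap of 20 ; 14 left.
Give Wheat 7 more to hit its cap of 10 ; 7 left.
Barley: +7 (room for 16) → 9. Pool exhausted.

9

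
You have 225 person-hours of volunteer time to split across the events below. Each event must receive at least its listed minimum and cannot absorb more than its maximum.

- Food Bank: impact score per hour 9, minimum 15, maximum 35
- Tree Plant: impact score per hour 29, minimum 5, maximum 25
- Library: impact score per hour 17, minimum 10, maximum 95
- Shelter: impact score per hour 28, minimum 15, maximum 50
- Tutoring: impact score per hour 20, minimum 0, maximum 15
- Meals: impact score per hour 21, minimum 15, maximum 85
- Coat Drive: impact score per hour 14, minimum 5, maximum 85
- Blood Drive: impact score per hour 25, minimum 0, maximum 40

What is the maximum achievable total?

Meeting every minimum uses 15+5+10+15+0+15+5+0 = 65 person-hours, leaving 160.
Order the events by impact score per hour: Tree Plant 29 > Shelter 28 > Blood Drive 25 > Meals 21 > Tutoring 20 > Library 17 > Coat Drive 14 > Food Bank 9.
Give Tree Plant 20 more to hit its cap of 25 — 140 left.
Shelter: +35 to 50 (cap) — 105 left.
Blood Drive takes 40 more to reach its cap of 40 — 65 left.
Only 65 left; Meals takes them to reach 80.
Total = 9×15 + 29×25 + 17×10 + 28×50 + 21×80 + 14×5 + 25×40 = 5180.

5180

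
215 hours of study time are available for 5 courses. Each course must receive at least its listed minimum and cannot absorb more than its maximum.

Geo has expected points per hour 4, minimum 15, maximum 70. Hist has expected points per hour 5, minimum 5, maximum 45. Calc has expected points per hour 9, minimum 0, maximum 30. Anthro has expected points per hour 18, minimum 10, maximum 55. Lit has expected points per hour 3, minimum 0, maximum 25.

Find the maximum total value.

Meeting every minimum uses 15+5+0+10+0 = 30 hours, leaving 185.
Highest expected points per hour first: Anthro 18 > Calc 9 > Hist 5 > Geo 4 > Lit 3.
Anthro: +45 to 55 (cap) — 140 left.
Calc: +30 to 30 (cap) — 110 left.
Hist: +40 to 45 (cap) — 70 left.
Geo: +55 to 70 (cap) — 15 left.
Only 15 left; Lit takes them to reach 15.
Total = 4×70 + 5×45 + 9×30 + 18×55 + 3×15 = 1810.

1810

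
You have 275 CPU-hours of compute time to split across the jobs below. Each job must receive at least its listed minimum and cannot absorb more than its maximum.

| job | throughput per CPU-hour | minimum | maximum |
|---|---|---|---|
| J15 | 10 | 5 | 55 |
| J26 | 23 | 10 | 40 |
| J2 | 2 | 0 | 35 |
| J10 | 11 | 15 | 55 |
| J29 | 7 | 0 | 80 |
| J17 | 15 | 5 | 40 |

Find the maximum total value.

3245

Meeting every minimum uses 5+10+0+15+0+5 = 35 CPU-hours, leaving 240.
Order the jobs by throughput per CPU-hour: J26 23 > J17 15 > J10 11 > J15 10 > J29 7 > J2 2.
J26: +30 to 40 (cap) → 210 left.
Give J17 35 more to hit its cap of 40 → 175 left.
Give J10 40 more to hit its cap of 55 → 135 left.
J15 takes 50 more to reach its cap of 55 → 85 left.
Give J29 80 more to hit its cap of 80 → 5 left.
J2 has room for 35 more but only 5 remain, so it gets 5.
Total = 10×55 + 23×40 + 2×5 + 11×55 + 7×80 + 15×40 = 3245.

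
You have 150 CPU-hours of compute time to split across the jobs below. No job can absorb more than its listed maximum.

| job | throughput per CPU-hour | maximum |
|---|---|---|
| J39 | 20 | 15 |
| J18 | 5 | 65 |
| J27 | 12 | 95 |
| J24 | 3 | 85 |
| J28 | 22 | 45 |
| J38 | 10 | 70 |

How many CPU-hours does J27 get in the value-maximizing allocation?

Highest throughput per CPU-hour first: J28 22 > J39 20 > J27 12 > J38 10 > J18 5 > J24 3.
J28: +45 to 45 (cap) → 105 left.
Give J39 15 to hit its cap of 15 → 90 left.
J27: +90 (room for 95) → 90. Pool exhausted.

90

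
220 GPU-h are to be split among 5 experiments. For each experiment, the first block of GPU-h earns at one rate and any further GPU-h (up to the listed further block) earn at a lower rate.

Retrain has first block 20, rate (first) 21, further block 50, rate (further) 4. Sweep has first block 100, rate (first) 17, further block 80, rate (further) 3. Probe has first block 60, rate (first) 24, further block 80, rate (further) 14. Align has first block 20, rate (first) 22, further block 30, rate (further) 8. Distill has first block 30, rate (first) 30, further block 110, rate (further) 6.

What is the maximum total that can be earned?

Order all 10 blocks by rate: Distill/first 30 > Probe/first 24 > Align/first 22 > Retrain/first 21 > Sweep/first 17 > Probe/second 14 > Align/second 8 > Distill/second 6 > Retrain/second 4 > Sweep/second 3.
Distill/first (30): +30 → 190 left.
Probe first at 24: fill all 60 → 130 left.
Align/first (22): +20 → 110 left.
Fill Retrain first block (20 at 21) → 90 left.
Sweep/first: +90 of 100 at 17; pool empty.
Total = 30×30 + 24×60 + 22×20 + 21×20 + 17×90 = 4730.

4730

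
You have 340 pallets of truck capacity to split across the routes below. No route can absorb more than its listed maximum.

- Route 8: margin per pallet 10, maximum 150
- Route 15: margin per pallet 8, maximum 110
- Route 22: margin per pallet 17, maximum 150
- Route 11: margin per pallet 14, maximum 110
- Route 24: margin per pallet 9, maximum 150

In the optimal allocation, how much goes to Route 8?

80

Order the routes by margin per pallet: Route 22 17 > Route 11 14 > Route 8 10 > Route 24 9 > Route 15 8.
Route 22 takes 150 to reach its cap of 150 — 190 left.
Route 11 takes 110 to reach its cap of 110 — 80 left.
Route 8 has room for 150 but only 80 remain, so it gets 80.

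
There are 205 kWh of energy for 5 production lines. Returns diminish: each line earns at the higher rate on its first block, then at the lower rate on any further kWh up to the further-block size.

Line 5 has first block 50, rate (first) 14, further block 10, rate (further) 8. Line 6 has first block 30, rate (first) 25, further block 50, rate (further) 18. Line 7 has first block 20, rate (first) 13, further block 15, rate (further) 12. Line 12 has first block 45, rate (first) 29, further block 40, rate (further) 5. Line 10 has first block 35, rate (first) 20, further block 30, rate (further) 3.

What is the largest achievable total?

4285

Order all 10 blocks by rate: Line 12/first 29 > Line 6/first 25 > Line 10/first 20 > Line 6/second 18 > Line 5/first 14 > Line 7/first 13 > Line 7/second 12 > Line 5/second 8 > Line 12/second 5 > Line 10/second 3.
Line 12 first at 29: fill all 45 — 160 left.
Line 6/first (25): +30 — 130 left.
Line 10 first at 20: fill all 35 — 95 left.
Line 6/second (18): +50 — 45 left.
Line 5 first at 14: only 45 left, fill 45.
Total = 29×45 + 25×30 + 20×35 + 18×50 + 14×45 = 4285.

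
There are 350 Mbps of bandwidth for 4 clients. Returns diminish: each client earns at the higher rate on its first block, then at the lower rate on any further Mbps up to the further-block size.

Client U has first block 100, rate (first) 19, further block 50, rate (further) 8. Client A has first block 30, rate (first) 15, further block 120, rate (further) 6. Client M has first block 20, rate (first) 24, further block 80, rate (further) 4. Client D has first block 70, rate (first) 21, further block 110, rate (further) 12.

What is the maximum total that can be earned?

Order all 8 blocks by rate: Client M/T1 24 > Client D/T1 21 > Client U/T1 19 > Client A/T1 15 > Client D/T2 12 > Client U/T2 8 > Client A/T2 6 > Client M/T2 4.
Client M T1 at 24: fill all 20 ; 330 left.
Client D T1 at 21: fill all 70 ; 260 left.
Fill Client U T1 block (100 at 19) ; 160 left.
Client A T1 at 15: fill all 30 ; 130 left.
Fill Client D T2 block (110 at 12) ; 20 left.
Client U T2 at 8: only 20 left, fill 20.
Total = 24×20 + 21×70 + 19×100 + 15×30 + 12×110 + 8×20 = 5780.

5780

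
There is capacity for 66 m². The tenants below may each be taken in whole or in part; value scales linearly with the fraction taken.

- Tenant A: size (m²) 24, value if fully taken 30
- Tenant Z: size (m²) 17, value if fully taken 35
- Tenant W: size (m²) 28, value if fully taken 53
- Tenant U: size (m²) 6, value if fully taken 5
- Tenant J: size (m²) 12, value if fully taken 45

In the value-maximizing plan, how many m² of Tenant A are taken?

Rank by value-to-size ratio: Tenant J 45/12≈3.75, Tenant Z 35/17≈2.06, Tenant W 53/28≈1.89, Tenant A 30/24≈1.25, Tenant U 5/6≈0.833.
Tenant J: take in full, 12 m² for value 45 ; 54 left.
Take all of Tenant Z (17 m², value 35) ; 37 m² left.
All 28 m² of Tenant W fit (value 53) ; 9 remain.
Only 9 m² remain; take 9/24 of Tenant A for value 30×9/24 = 11.25.

9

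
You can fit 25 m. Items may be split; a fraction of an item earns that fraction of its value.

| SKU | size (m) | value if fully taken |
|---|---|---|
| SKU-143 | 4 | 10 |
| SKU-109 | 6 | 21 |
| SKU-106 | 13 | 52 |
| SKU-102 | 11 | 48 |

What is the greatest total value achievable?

103.5

Rank by value-to-size ratio: SKU-102 48/11≈4.36, SKU-106 52/13≈4, SKU-109 21/6≈3.5, SKU-143 10/4≈2.5.
All 11 m of SKU-102 fit (value 48) → 14 remain.
All 13 m of SKU-106 fit (value 52) → 1 remain.
Fill the last 1 m with part of SKU-109: 1/6 of it earns 3.5.
Total value = 103.5.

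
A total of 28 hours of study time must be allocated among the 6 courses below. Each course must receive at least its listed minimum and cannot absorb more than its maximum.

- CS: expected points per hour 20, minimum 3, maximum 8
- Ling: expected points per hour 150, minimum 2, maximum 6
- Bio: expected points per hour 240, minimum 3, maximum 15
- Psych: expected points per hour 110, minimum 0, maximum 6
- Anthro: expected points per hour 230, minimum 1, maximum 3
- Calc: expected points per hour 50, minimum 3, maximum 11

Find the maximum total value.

5100

Meeting every minimum uses 3+2+3+0+1+3 = 12 hours, leaving 16.
Highest expected points per hour first: Bio 240 > Anthro 230 > Ling 150 > Psych 110 > Calc 50 > CS 20.
Bio takes 12 more to reach its cap of 15 ; 4 left.
Give Anthro 2 more to hit its cap of 3 ; 2 left.
Only 2 left; Ling takes them to reach 4.
Total = 20×3 + 150×4 + 240×15 + 230×3 + 50×3 = 5100.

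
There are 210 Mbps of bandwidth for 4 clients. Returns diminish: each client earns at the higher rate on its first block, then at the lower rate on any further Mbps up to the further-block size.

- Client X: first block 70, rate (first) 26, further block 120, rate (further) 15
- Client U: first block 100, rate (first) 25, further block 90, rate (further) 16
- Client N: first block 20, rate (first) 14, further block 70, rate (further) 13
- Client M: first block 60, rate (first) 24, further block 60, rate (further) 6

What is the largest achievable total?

Rank every tier by rate: Client X/first 26 > Client U/first 25 > Client M/first 24 > Client U/second 16 > Client X/second 15 > Client N/first 14 > Client N/second 13 > Client M/second 6.
Fill Client X first block (70 at 26) ; 140 left.
Fill Client U first block (100 at 25) ; 40 left.
Client M first at 24: only 40 left, fill 40.
Total = 26×70 + 25×100 + 24×40 = 5280.

5280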